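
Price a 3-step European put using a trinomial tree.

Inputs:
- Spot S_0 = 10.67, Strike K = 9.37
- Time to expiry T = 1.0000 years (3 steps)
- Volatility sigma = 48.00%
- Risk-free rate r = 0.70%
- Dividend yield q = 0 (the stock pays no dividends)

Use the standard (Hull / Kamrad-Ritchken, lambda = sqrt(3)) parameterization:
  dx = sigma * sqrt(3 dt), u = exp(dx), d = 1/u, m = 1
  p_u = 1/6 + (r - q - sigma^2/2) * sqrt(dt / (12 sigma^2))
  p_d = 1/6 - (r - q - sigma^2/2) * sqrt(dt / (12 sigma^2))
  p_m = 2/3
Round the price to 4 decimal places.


Answer: Price = V(0,0) = 1.2885

Derivation:
dt = T/N = 0.333333; dx = sigma*sqrt(3*dt) = 0.480000
u = exp(dx) = 1.616074; d = 1/u = 0.618783
p_u = 0.129097, p_m = 0.666667, p_d = 0.204236
Discount per step: exp(-r*dt) = 0.997669
Stock lattice S(k, j) with j the centered position index:
  k=0: S(0,+0) = 10.6700
  k=1: S(1,-1) = 6.6024; S(1,+0) = 10.6700; S(1,+1) = 17.2435
  k=2: S(2,-2) = 4.0855; S(2,-1) = 6.6024; S(2,+0) = 10.6700; S(2,+1) = 17.2435; S(2,+2) = 27.8668
  k=3: S(3,-3) = 2.5280; S(3,-2) = 4.0855; S(3,-1) = 6.6024; S(3,+0) = 10.6700; S(3,+1) = 17.2435; S(3,+2) = 27.8668; S(3,+3) = 45.0348
Terminal payoffs V(N, j) = max(K - S_T, 0):
  V(3,-3) = 6.841981; V(3,-2) = 5.284533; V(3,-1) = 2.767581; V(3,+0) = 0.000000; V(3,+1) = 0.000000; V(3,+2) = 0.000000; V(3,+3) = 0.000000
Backward induction: V(k, j) = exp(-r*dt) * [p_u * V(k+1, j+1) + p_m * V(k+1, j) + p_d * V(k+1, j-1)]
  V(2,-2) = exp(-r*dt) * [p_u*2.767581 + p_m*5.284533 + p_d*6.841981] = 5.265388
  V(2,-1) = exp(-r*dt) * [p_u*0.000000 + p_m*2.767581 + p_d*5.284533] = 2.917531
  V(2,+0) = exp(-r*dt) * [p_u*0.000000 + p_m*0.000000 + p_d*2.767581] = 0.563923
  V(2,+1) = exp(-r*dt) * [p_u*0.000000 + p_m*0.000000 + p_d*0.000000] = 0.000000
  V(2,+2) = exp(-r*dt) * [p_u*0.000000 + p_m*0.000000 + p_d*0.000000] = 0.000000
  V(1,-1) = exp(-r*dt) * [p_u*0.563923 + p_m*2.917531 + p_d*5.265388] = 3.085995
  V(1,+0) = exp(-r*dt) * [p_u*0.000000 + p_m*0.563923 + p_d*2.917531] = 0.969549
  V(1,+1) = exp(-r*dt) * [p_u*0.000000 + p_m*0.000000 + p_d*0.563923] = 0.114905
  V(0,+0) = exp(-r*dt) * [p_u*0.114905 + p_m*0.969549 + p_d*3.085995] = 1.288461


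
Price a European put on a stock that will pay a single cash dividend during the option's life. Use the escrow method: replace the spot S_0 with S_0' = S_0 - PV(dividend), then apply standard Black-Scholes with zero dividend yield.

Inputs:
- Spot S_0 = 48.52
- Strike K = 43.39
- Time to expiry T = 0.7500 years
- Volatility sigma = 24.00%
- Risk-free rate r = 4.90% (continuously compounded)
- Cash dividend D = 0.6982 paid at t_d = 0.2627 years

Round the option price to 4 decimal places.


PV(D) = D * exp(-r * t_d) = 0.6982 * 0.98721019 = 0.68927016
S_0' = S_0 - PV(D) = 48.5200 - 0.68927016 = 47.83072984
d1 = (ln(S_0'/K) + (r + sigma^2/2)*T) / (sigma*sqrt(T)) = 0.74954170
d2 = d1 - sigma*sqrt(T) = 0.54169560
exp(-rT) = 0.96391708
N(-d1) = 0.22676539; N(-d2) = 0.29401411
P = K * exp(-rT) * N(-d2) - S_0' * N(-d1) = 43.3900 * 0.96391708 * 0.29401411 - 47.83072984 * 0.22676539 = 1.4506

Answer: Price = 1.4506


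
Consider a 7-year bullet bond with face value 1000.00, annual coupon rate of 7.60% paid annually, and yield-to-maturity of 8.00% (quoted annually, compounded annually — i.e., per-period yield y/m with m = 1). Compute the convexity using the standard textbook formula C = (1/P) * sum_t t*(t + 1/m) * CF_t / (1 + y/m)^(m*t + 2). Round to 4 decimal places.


Coupon per period c = face * coupon_rate / m = 76.000000
Periods per year m = 1; per-period yield y/m = 0.080000
Number of cashflows N = 7
Cashflows (t years, CF_t, discount factor 1/(1+y/m)^(m*t), PV):
  t = 1.0000: CF_t = 76.000000, DF = 0.925926, PV = 70.370370
  t = 2.0000: CF_t = 76.000000, DF = 0.857339, PV = 65.157750
  t = 3.0000: CF_t = 76.000000, DF = 0.793832, PV = 60.331250
  t = 4.0000: CF_t = 76.000000, DF = 0.735030, PV = 55.862269
  t = 5.0000: CF_t = 76.000000, DF = 0.680583, PV = 51.724323
  t = 6.0000: CF_t = 76.000000, DF = 0.630170, PV = 47.892892
  t = 7.0000: CF_t = 1076.000000, DF = 0.583490, PV = 627.835665
Price P = sum_t PV_t = 979.174520
Convexity numerator sum_t t*(t + 1/m) * CF_t / (1+y/m)^(m*t + 2):
  t = 1.0000: term = 120.662501
  t = 2.0000: term = 335.173613
  t = 3.0000: term = 620.691876
  t = 4.0000: term = 957.857833
  t = 5.0000: term = 1330.358101
  t = 6.0000: term = 1724.538279
  t = 7.0000: term = 30143.001763
Convexity = (1/P) * sum = 35232.283966 / 979.174520 = 35.981618

Answer: Convexity = 35.9816


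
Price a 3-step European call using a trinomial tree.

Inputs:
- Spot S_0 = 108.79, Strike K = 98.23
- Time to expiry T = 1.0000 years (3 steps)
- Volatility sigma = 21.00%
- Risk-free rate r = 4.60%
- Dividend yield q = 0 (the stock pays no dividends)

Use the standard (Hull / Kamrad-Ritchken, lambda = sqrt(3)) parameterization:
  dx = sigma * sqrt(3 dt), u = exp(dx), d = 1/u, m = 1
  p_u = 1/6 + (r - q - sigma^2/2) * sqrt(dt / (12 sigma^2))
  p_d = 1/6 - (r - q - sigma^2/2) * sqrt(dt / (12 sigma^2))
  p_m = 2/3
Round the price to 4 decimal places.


dt = T/N = 0.333333; dx = sigma*sqrt(3*dt) = 0.210000
u = exp(dx) = 1.233678; d = 1/u = 0.810584
p_u = 0.185675, p_m = 0.666667, p_d = 0.147659
Discount per step: exp(-r*dt) = 0.984784
Stock lattice S(k, j) with j the centered position index:
  k=0: S(0,+0) = 108.7900
  k=1: S(1,-1) = 88.1835; S(1,+0) = 108.7900; S(1,+1) = 134.2118
  k=2: S(2,-2) = 71.4801; S(2,-1) = 88.1835; S(2,+0) = 108.7900; S(2,+1) = 134.2118; S(2,+2) = 165.5742
  k=3: S(3,-3) = 57.9407; S(3,-2) = 71.4801; S(3,-1) = 88.1835; S(3,+0) = 108.7900; S(3,+1) = 134.2118; S(3,+2) = 165.5742; S(3,+3) = 204.2653
Terminal payoffs V(N, j) = max(S_T - K, 0):
  V(3,-3) = 0.000000; V(3,-2) = 0.000000; V(3,-1) = 0.000000; V(3,+0) = 10.560000; V(3,+1) = 35.981836; V(3,+2) = 67.344198; V(3,+3) = 106.035255
Backward induction: V(k, j) = exp(-r*dt) * [p_u * V(k+1, j+1) + p_m * V(k+1, j) + p_d * V(k+1, j-1)]
  V(2,-2) = exp(-r*dt) * [p_u*0.000000 + p_m*0.000000 + p_d*0.000000] = 0.000000
  V(2,-1) = exp(-r*dt) * [p_u*10.560000 + p_m*0.000000 + p_d*0.000000] = 1.930889
  V(2,+0) = exp(-r*dt) * [p_u*35.981836 + p_m*10.560000 + p_d*0.000000] = 13.512131
  V(2,+1) = exp(-r*dt) * [p_u*67.344198 + p_m*35.981836 + p_d*10.560000] = 37.472272
  V(2,+2) = exp(-r*dt) * [p_u*106.035255 + p_m*67.344198 + p_d*35.981836] = 68.833635
  V(1,-1) = exp(-r*dt) * [p_u*13.512131 + p_m*1.930889 + p_d*0.000000] = 3.738355
  V(1,+0) = exp(-r*dt) * [p_u*37.472272 + p_m*13.512131 + p_d*1.930889] = 16.003570
  V(1,+1) = exp(-r*dt) * [p_u*68.833635 + p_m*37.472272 + p_d*13.512131] = 39.152394
  V(0,+0) = exp(-r*dt) * [p_u*39.152394 + p_m*16.003570 + p_d*3.738355] = 18.209292

Answer: Price = V(0,0) = 18.2093


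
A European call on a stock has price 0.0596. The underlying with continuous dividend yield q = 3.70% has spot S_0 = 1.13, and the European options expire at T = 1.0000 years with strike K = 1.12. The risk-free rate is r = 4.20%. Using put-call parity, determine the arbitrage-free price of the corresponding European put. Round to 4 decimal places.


Answer: Put price = 0.0446

Derivation:
Put-call parity: C - P = S_0 * exp(-qT) - K * exp(-rT).
S_0 * exp(-qT) = 1.1300 * 0.96367614 = 1.08895403
K * exp(-rT) = 1.1200 * 0.95886978 = 1.07393415
P = C - S*exp(-qT) + K*exp(-rT)
P = 0.0596 - 1.08895403 + 1.07393415 = 0.0446


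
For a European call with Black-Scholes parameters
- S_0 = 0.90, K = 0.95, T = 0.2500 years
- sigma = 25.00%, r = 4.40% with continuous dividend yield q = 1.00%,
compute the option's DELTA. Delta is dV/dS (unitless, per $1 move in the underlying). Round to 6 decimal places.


Answer: Delta = 0.380360

Derivation:
d1 = -0.3020377702; d2 = -0.4270377702
phi(d1) = 0.3811539411; exp(-qT) = 0.9975031224; exp(-rT) = 0.9890602788
N(d1) = 0.3813116351
Delta = exp(-qT) * N(d1) = 0.9975031224 * 0.3813116351 = 0.380360


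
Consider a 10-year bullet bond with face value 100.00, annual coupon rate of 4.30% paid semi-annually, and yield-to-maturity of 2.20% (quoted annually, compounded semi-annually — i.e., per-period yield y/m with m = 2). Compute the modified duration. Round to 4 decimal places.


Answer: Modified duration = 8.3135

Derivation:
Coupon per period c = face * coupon_rate / m = 2.150000
Periods per year m = 2; per-period yield y/m = 0.011000
Number of cashflows N = 20
Cashflows (t years, CF_t, discount factor 1/(1+y/m)^(m*t), PV):
  t = 0.5000: CF_t = 2.150000, DF = 0.989120, PV = 2.126607
  t = 1.0000: CF_t = 2.150000, DF = 0.978358, PV = 2.103469
  t = 1.5000: CF_t = 2.150000, DF = 0.967713, PV = 2.080583
  t = 2.0000: CF_t = 2.150000, DF = 0.957184, PV = 2.057945
  t = 2.5000: CF_t = 2.150000, DF = 0.946769, PV = 2.035554
  t = 3.0000: CF_t = 2.150000, DF = 0.936468, PV = 2.013407
  t = 3.5000: CF_t = 2.150000, DF = 0.926279, PV = 1.991500
  t = 4.0000: CF_t = 2.150000, DF = 0.916201, PV = 1.969832
  t = 4.5000: CF_t = 2.150000, DF = 0.906232, PV = 1.948400
  t = 5.0000: CF_t = 2.150000, DF = 0.896372, PV = 1.927201
  t = 5.5000: CF_t = 2.150000, DF = 0.886620, PV = 1.906232
  t = 6.0000: CF_t = 2.150000, DF = 0.876973, PV = 1.885492
  t = 6.5000: CF_t = 2.150000, DF = 0.867431, PV = 1.864977
  t = 7.0000: CF_t = 2.150000, DF = 0.857993, PV = 1.844685
  t = 7.5000: CF_t = 2.150000, DF = 0.848658, PV = 1.824615
  t = 8.0000: CF_t = 2.150000, DF = 0.839424, PV = 1.804762
  t = 8.5000: CF_t = 2.150000, DF = 0.830291, PV = 1.785126
  t = 9.0000: CF_t = 2.150000, DF = 0.821257, PV = 1.765703
  t = 9.5000: CF_t = 2.150000, DF = 0.812322, PV = 1.746492
  t = 10.0000: CF_t = 102.150000, DF = 0.803483, PV = 82.075825
Price P = sum_t PV_t = 118.758406
First compute Macaulay numerator sum_t t * PV_t:
  t * PV_t at t = 0.5000: 1.063304
  t * PV_t at t = 1.0000: 2.103469
  t * PV_t at t = 1.5000: 3.120874
  t * PV_t at t = 2.0000: 4.115891
  t * PV_t at t = 2.5000: 5.088886
  t * PV_t at t = 3.0000: 6.040220
  t * PV_t at t = 3.5000: 6.970251
  t * PV_t at t = 4.0000: 7.879328
  t * PV_t at t = 4.5000: 8.767799
  t * PV_t at t = 5.0000: 9.636003
  t * PV_t at t = 5.5000: 10.484276
  t * PV_t at t = 6.0000: 11.312949
  t * PV_t at t = 6.5000: 12.122349
  t * PV_t at t = 7.0000: 12.912797
  t * PV_t at t = 7.5000: 13.684609
  t * PV_t at t = 8.0000: 14.438097
  t * PV_t at t = 8.5000: 15.173569
  t * PV_t at t = 9.0000: 15.891327
  t * PV_t at t = 9.5000: 16.591670
  t * PV_t at t = 10.0000: 820.758254
Macaulay duration D = 998.155923 / 118.758406 = 8.404929
Modified duration = D / (1 + y/m) = 8.404929 / (1 + 0.011000) = 8.313480


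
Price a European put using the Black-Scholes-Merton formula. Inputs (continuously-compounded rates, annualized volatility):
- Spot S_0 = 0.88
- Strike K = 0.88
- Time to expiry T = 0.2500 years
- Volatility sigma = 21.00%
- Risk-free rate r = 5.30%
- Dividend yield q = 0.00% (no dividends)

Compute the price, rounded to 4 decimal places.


d1 = (ln(S/K) + (r - q + 0.5*sigma^2) * T) / (sigma * sqrt(T)) = 0.17869048
d2 = d1 - sigma * sqrt(T) = 0.07369048
exp(-rT) = 0.98683739; exp(-qT) = 1.00000000
P = K * exp(-rT) * N(-d2) - S_0 * exp(-qT) * N(-d1)
N(-d1) = 0.42909037; N(-d2) = 0.47062834
P = 0.8800 * 0.98683739 * 0.47062834 - 0.8800 * 1.00000000 * 0.42909037 = 0.0311

Answer: Price = 0.0311


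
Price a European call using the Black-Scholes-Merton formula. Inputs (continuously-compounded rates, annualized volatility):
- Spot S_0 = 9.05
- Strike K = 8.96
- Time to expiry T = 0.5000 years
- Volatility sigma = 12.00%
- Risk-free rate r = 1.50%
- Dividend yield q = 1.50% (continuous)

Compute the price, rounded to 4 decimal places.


d1 = (ln(S/K) + (r - q + 0.5*sigma^2) * T) / (sigma * sqrt(T)) = 0.16021308
d2 = d1 - sigma * sqrt(T) = 0.07536027
exp(-rT) = 0.99252805; exp(-qT) = 0.99252805
C = S_0 * exp(-qT) * N(d1) - K * exp(-rT) * N(d2)
N(d1) = 0.56364339; N(d2) = 0.53003596
C = 9.0500 * 0.99252805 * 0.56364339 - 8.9600 * 0.99252805 * 0.53003596 = 0.3492

Answer: Price = 0.3492


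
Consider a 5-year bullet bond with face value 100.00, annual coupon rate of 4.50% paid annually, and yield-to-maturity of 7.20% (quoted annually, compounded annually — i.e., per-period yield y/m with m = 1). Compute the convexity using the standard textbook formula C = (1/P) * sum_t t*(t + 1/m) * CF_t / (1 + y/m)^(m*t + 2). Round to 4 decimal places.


Coupon per period c = face * coupon_rate / m = 4.500000
Periods per year m = 1; per-period yield y/m = 0.072000
Number of cashflows N = 5
Cashflows (t years, CF_t, discount factor 1/(1+y/m)^(m*t), PV):
  t = 1.0000: CF_t = 4.500000, DF = 0.932836, PV = 4.197761
  t = 2.0000: CF_t = 4.500000, DF = 0.870183, PV = 3.915822
  t = 3.0000: CF_t = 4.500000, DF = 0.811738, PV = 3.652819
  t = 4.0000: CF_t = 4.500000, DF = 0.757218, PV = 3.407480
  t = 5.0000: CF_t = 104.500000, DF = 0.706360, PV = 73.814616
Price P = sum_t PV_t = 88.988498
Convexity numerator sum_t t*(t + 1/m) * CF_t / (1+y/m)^(m*t + 2):
  t = 1.0000: term = 7.305638
  t = 2.0000: term = 20.444883
  t = 3.0000: term = 38.143438
  t = 4.0000: term = 59.302609
  t = 5.0000: term = 1926.965981
Convexity = (1/P) * sum = 2052.162548 / 88.988498 = 23.060986

Answer: Convexity = 23.0610


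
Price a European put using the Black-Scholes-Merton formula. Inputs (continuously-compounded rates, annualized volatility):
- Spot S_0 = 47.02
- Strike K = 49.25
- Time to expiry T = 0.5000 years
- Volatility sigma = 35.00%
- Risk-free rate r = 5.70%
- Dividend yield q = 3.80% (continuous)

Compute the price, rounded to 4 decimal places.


Answer: Price = 5.5452

Derivation:
d1 = (ln(S/K) + (r - q + 0.5*sigma^2) * T) / (sigma * sqrt(T)) = -0.02509754
d2 = d1 - sigma * sqrt(T) = -0.27258491
exp(-rT) = 0.97190229; exp(-qT) = 0.98117936
P = K * exp(-rT) * N(-d2) - S_0 * exp(-qT) * N(-d1)
N(-d1) = 0.51001142; N(-d2) = 0.60741385
P = 49.2500 * 0.97190229 * 0.60741385 - 47.0200 * 0.98117936 * 0.51001142 = 5.5452


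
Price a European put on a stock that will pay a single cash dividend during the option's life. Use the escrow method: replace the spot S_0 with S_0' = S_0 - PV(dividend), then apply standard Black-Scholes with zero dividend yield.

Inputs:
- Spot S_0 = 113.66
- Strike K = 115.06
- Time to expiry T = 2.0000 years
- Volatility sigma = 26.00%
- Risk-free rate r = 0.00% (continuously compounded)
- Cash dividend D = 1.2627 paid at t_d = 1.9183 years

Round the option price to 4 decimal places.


Answer: Price = 17.9539

Derivation:
PV(D) = D * exp(-r * t_d) = 1.2627 * 1.00000000 = 1.26270000
S_0' = S_0 - PV(D) = 113.6600 - 1.26270000 = 112.39730000
d1 = (ln(S_0'/K) + (r + sigma^2/2)*T) / (sigma*sqrt(T)) = 0.12017058
d2 = d1 - sigma*sqrt(T) = -0.24752495
exp(-rT) = 1.00000000
N(-d1) = 0.45217401; N(-d2) = 0.59774901
P = K * exp(-rT) * N(-d2) - S_0' * N(-d1) = 115.0600 * 1.00000000 * 0.59774901 - 112.39730000 * 0.45217401 = 17.9539


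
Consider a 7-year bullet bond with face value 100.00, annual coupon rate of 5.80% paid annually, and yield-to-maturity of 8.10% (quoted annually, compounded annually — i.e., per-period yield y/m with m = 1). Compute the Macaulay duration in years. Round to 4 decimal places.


Coupon per period c = face * coupon_rate / m = 5.800000
Periods per year m = 1; per-period yield y/m = 0.081000
Number of cashflows N = 7
Cashflows (t years, CF_t, discount factor 1/(1+y/m)^(m*t), PV):
  t = 1.0000: CF_t = 5.800000, DF = 0.925069, PV = 5.365402
  t = 2.0000: CF_t = 5.800000, DF = 0.855753, PV = 4.963369
  t = 3.0000: CF_t = 5.800000, DF = 0.791631, PV = 4.591461
  t = 4.0000: CF_t = 5.800000, DF = 0.732314, PV = 4.247420
  t = 5.0000: CF_t = 5.800000, DF = 0.677441, PV = 3.929158
  t = 6.0000: CF_t = 5.800000, DF = 0.626680, PV = 3.634744
  t = 7.0000: CF_t = 105.800000, DF = 0.579722, PV = 61.334639
Price P = sum_t PV_t = 88.066194
Macaulay numerator sum_t t * PV_t:
  t * PV_t at t = 1.0000: 5.365402
  t * PV_t at t = 2.0000: 9.926739
  t * PV_t at t = 3.0000: 13.774383
  t * PV_t at t = 4.0000: 16.989680
  t * PV_t at t = 5.0000: 19.645791
  t * PV_t at t = 6.0000: 21.808464
  t * PV_t at t = 7.0000: 429.342470
Macaulay duration D = (sum_t t * PV_t) / P = 516.852930 / 88.066194 = 5.868914

Answer: Macaulay duration = 5.8689 years


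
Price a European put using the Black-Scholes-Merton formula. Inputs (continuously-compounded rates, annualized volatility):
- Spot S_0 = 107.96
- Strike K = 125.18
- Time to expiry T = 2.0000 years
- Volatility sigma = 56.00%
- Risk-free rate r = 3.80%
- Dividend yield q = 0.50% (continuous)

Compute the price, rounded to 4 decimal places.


Answer: Price = 39.0547

Derivation:
d1 = (ln(S/K) + (r - q + 0.5*sigma^2) * T) / (sigma * sqrt(T)) = 0.29244937
d2 = d1 - sigma * sqrt(T) = -0.49951022
exp(-rT) = 0.92681621; exp(-qT) = 0.99004983
P = K * exp(-rT) * N(-d2) - S_0 * exp(-qT) * N(-d1)
N(-d1) = 0.38497153; N(-d2) = 0.69129001
P = 125.1800 * 0.92681621 * 0.69129001 - 107.9600 * 0.99004983 * 0.38497153 = 39.0547


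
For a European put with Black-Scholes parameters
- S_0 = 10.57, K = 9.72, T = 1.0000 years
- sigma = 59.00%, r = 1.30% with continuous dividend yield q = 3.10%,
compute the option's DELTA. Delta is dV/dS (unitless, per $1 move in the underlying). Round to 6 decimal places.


Answer: Delta = -0.331713

Derivation:
d1 = 0.4065833583; d2 = -0.1834166417
phi(d1) = 0.3672936749; exp(-qT) = 0.9694755731; exp(-rT) = 0.9870841350
N(-d1) = 0.3421570110
Delta = -exp(-qT) * N(-d1) = -0.9694755731 * 0.3421570110 = -0.331713


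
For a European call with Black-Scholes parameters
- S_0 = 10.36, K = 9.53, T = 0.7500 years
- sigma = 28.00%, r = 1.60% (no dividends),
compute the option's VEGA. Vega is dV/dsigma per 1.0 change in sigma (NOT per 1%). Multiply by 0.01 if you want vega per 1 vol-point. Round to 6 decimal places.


d1 = 0.5151099272; d2 = 0.2726228142
phi(d1) = 0.3493756230; exp(-qT) = 1.0000000000; exp(-rT) = 0.9880717129
Vega = S * exp(-qT) * phi(d1) * sqrt(T) = 10.3600 * 1.0000000000 * 0.3493756230 * 0.8660254038 = 3.134606

Answer: Vega = 3.134606


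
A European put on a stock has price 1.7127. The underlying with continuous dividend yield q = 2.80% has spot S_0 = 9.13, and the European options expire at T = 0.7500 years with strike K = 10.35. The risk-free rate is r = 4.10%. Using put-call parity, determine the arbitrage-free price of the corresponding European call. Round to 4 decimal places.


Put-call parity: C - P = S_0 * exp(-qT) - K * exp(-rT).
S_0 * exp(-qT) = 9.1300 * 0.97921896 = 8.94026915
K * exp(-rT) = 10.3500 * 0.96971797 = 10.03658101
C = P + S*exp(-qT) - K*exp(-rT)
C = 1.7127 + 8.94026915 - 10.03658101 = 0.6164

Answer: Call price = 0.6164


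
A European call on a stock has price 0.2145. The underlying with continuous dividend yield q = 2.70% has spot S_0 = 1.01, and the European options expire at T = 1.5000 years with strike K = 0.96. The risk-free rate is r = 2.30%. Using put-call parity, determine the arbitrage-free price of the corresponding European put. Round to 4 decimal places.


Answer: Put price = 0.1720

Derivation:
Put-call parity: C - P = S_0 * exp(-qT) - K * exp(-rT).
S_0 * exp(-qT) = 1.0100 * 0.96030916 = 0.96991226
K * exp(-rT) = 0.9600 * 0.96608834 = 0.92744481
P = C - S*exp(-qT) + K*exp(-rT)
P = 0.2145 - 0.96991226 + 0.92744481 = 0.1720


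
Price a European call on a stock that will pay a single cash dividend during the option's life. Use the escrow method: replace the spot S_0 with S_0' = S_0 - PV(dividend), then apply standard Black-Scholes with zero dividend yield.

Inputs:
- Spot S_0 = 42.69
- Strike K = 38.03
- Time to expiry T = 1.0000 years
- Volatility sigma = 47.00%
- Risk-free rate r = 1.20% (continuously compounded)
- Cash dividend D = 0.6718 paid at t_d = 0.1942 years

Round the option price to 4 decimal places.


Answer: Price = 9.8198

Derivation:
PV(D) = D * exp(-r * t_d) = 0.6718 * 0.99767231 = 0.67023626
S_0' = S_0 - PV(D) = 42.6900 - 0.67023626 = 42.01976374
d1 = (ln(S_0'/K) + (r + sigma^2/2)*T) / (sigma*sqrt(T)) = 0.47279734
d2 = d1 - sigma*sqrt(T) = 0.00279734
exp(-rT) = 0.98807171
N(d1) = 0.68182111; N(d2) = 0.50111598
C = S_0' * N(d1) - K * exp(-rT) * N(d2) = 42.01976374 * 0.68182111 - 38.0300 * 0.98807171 * 0.50111598 = 9.8198


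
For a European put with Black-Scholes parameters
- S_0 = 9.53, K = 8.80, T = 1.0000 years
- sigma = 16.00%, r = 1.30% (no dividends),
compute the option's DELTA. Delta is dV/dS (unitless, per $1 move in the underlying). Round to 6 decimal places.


Answer: Delta = -0.254842

Derivation:
d1 = 0.6593312261; d2 = 0.4993312261
phi(d1) = 0.3210053896; exp(-qT) = 1.0000000000; exp(-rT) = 0.9870841350
N(-d1) = 0.2548415473
Delta = -exp(-qT) * N(-d1) = -1.0000000000 * 0.2548415473 = -0.254842


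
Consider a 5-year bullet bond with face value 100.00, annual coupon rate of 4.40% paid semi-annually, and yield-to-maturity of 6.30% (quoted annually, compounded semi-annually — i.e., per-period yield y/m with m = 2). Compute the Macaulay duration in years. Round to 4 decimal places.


Answer: Macaulay duration = 4.5185 years

Derivation:
Coupon per period c = face * coupon_rate / m = 2.200000
Periods per year m = 2; per-period yield y/m = 0.031500
Number of cashflows N = 10
Cashflows (t years, CF_t, discount factor 1/(1+y/m)^(m*t), PV):
  t = 0.5000: CF_t = 2.200000, DF = 0.969462, PV = 2.132816
  t = 1.0000: CF_t = 2.200000, DF = 0.939856, PV = 2.067684
  t = 1.5000: CF_t = 2.200000, DF = 0.911155, PV = 2.004541
  t = 2.0000: CF_t = 2.200000, DF = 0.883330, PV = 1.943326
  t = 2.5000: CF_t = 2.200000, DF = 0.856355, PV = 1.883981
  t = 3.0000: CF_t = 2.200000, DF = 0.830204, PV = 1.826448
  t = 3.5000: CF_t = 2.200000, DF = 0.804851, PV = 1.770672
  t = 4.0000: CF_t = 2.200000, DF = 0.780272, PV = 1.716599
  t = 4.5000: CF_t = 2.200000, DF = 0.756444, PV = 1.664177
  t = 5.0000: CF_t = 102.200000, DF = 0.733344, PV = 74.947745
Price P = sum_t PV_t = 91.957990
Macaulay numerator sum_t t * PV_t:
  t * PV_t at t = 0.5000: 1.066408
  t * PV_t at t = 1.0000: 2.067684
  t * PV_t at t = 1.5000: 3.006812
  t * PV_t at t = 2.0000: 3.886653
  t * PV_t at t = 2.5000: 4.709953
  t * PV_t at t = 3.0000: 5.479344
  t * PV_t at t = 3.5000: 6.197351
  t * PV_t at t = 4.0000: 6.866395
  t * PV_t at t = 4.5000: 7.488798
  t * PV_t at t = 5.0000: 374.738727
Macaulay duration D = (sum_t t * PV_t) / P = 415.508124 / 91.957990 = 4.518456


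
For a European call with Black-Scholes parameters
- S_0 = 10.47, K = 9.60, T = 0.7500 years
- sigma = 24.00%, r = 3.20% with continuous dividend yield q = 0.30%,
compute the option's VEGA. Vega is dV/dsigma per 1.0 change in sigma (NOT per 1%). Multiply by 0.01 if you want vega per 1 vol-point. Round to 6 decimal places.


Answer: Vega = 2.967081

Derivation:
d1 = 0.6259483740; d2 = 0.4181022771
phi(d1) = 0.3279663666; exp(-qT) = 0.9977525294; exp(-rT) = 0.9762857098
Vega = S * exp(-qT) * phi(d1) * sqrt(T) = 10.4700 * 0.9977525294 * 0.3279663666 * 0.8660254038 = 2.967081


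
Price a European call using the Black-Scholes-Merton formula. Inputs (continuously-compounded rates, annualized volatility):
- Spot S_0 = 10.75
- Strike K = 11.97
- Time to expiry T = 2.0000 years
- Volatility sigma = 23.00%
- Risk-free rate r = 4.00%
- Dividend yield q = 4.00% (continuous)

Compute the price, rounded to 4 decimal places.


Answer: Price = 0.8643

Derivation:
d1 = (ln(S/K) + (r - q + 0.5*sigma^2) * T) / (sigma * sqrt(T)) = -0.16785413
d2 = d1 - sigma * sqrt(T) = -0.49312325
exp(-rT) = 0.92311635; exp(-qT) = 0.92311635
C = S_0 * exp(-qT) * N(d1) - K * exp(-rT) * N(d2)
N(d1) = 0.43334902; N(d2) = 0.31096275
C = 10.7500 * 0.92311635 * 0.43334902 - 11.9700 * 0.92311635 * 0.31096275 = 0.8643


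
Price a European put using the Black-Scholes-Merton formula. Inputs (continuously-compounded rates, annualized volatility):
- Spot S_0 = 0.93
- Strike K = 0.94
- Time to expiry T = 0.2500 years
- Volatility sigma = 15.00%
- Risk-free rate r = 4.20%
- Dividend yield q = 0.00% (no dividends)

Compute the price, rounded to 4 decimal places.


d1 = (ln(S/K) + (r - q + 0.5*sigma^2) * T) / (sigma * sqrt(T)) = 0.03489615
d2 = d1 - sigma * sqrt(T) = -0.04010385
exp(-rT) = 0.98955493; exp(-qT) = 1.00000000
P = K * exp(-rT) * N(-d2) - S_0 * exp(-qT) * N(-d1)
N(-d1) = 0.48608128; N(-d2) = 0.51599484
P = 0.9400 * 0.98955493 * 0.51599484 - 0.9300 * 1.00000000 * 0.48608128 = 0.0279

Answer: Price = 0.0279


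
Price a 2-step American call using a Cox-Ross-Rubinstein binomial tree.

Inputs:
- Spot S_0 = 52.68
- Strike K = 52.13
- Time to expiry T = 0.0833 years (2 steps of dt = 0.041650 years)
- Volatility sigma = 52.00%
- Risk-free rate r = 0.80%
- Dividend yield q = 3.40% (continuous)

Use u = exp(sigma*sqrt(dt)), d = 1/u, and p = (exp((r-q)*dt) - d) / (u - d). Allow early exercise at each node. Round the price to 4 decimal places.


Answer: Price = V(0,0) = 3.1561

Derivation:
dt = T/N = 0.041650
u = exp(sigma*sqrt(dt)) = 1.111959; d = 1/u = 0.899314
p = (exp((r-q)*dt) - d) / (u - d) = 0.468404
Discount per step: exp(-r*dt) = 0.999667
Stock lattice S(k, i) with i counting down-moves:
  k=0: S(0,0) = 52.6800
  k=1: S(1,0) = 58.5780; S(1,1) = 47.3758
  k=2: S(2,0) = 65.1363; S(2,1) = 52.6800; S(2,2) = 42.6058
Terminal payoffs V(N, i) = max(S_T - K, 0):
  V(2,0) = 13.006334; V(2,1) = 0.550000; V(2,2) = 0.000000
Backward induction: V(k, i) = exp(-r*dt) * [p * V(k+1, i) + (1-p) * V(k+1, i+1)]; then take max(V_cont, immediate exercise) for American.
  V(1,0) = exp(-r*dt) * [p*13.006334 + (1-p)*0.550000] = 6.382473; exercise = 6.448000; V(1,0) = max -> 6.448000
  V(1,1) = exp(-r*dt) * [p*0.550000 + (1-p)*0.000000] = 0.257537; exercise = 0.000000; V(1,1) = max -> 0.257537
  V(0,0) = exp(-r*dt) * [p*6.448000 + (1-p)*0.257537] = 3.156124; exercise = 0.550000; V(0,0) = max -> 3.156124


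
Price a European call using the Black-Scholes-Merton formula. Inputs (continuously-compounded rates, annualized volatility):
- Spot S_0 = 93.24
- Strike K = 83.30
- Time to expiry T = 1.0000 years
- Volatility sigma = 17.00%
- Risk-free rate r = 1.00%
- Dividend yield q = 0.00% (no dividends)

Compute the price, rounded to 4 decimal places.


Answer: Price = 12.8166

Derivation:
d1 = (ln(S/K) + (r - q + 0.5*sigma^2) * T) / (sigma * sqrt(T)) = 0.80693097
d2 = d1 - sigma * sqrt(T) = 0.63693097
exp(-rT) = 0.99004983; exp(-qT) = 1.00000000
C = S_0 * exp(-qT) * N(d1) - K * exp(-rT) * N(d2)
N(d1) = 0.79014687; N(d2) = 0.73791510
C = 93.2400 * 1.00000000 * 0.79014687 - 83.3000 * 0.99004983 * 0.73791510 = 12.8166


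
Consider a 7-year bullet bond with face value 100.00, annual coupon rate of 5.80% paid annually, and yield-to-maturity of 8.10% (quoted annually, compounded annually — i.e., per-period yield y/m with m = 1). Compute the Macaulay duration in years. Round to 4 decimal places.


Coupon per period c = face * coupon_rate / m = 5.800000
Periods per year m = 1; per-period yield y/m = 0.081000
Number of cashflows N = 7
Cashflows (t years, CF_t, discount factor 1/(1+y/m)^(m*t), PV):
  t = 1.0000: CF_t = 5.800000, DF = 0.925069, PV = 5.365402
  t = 2.0000: CF_t = 5.800000, DF = 0.855753, PV = 4.963369
  t = 3.0000: CF_t = 5.800000, DF = 0.791631, PV = 4.591461
  t = 4.0000: CF_t = 5.800000, DF = 0.732314, PV = 4.247420
  t = 5.0000: CF_t = 5.800000, DF = 0.677441, PV = 3.929158
  t = 6.0000: CF_t = 5.800000, DF = 0.626680, PV = 3.634744
  t = 7.0000: CF_t = 105.800000, DF = 0.579722, PV = 61.334639
Price P = sum_t PV_t = 88.066194
Macaulay numerator sum_t t * PV_t:
  t * PV_t at t = 1.0000: 5.365402
  t * PV_t at t = 2.0000: 9.926739
  t * PV_t at t = 3.0000: 13.774383
  t * PV_t at t = 4.0000: 16.989680
  t * PV_t at t = 5.0000: 19.645791
  t * PV_t at t = 6.0000: 21.808464
  t * PV_t at t = 7.0000: 429.342470
Macaulay duration D = (sum_t t * PV_t) / P = 516.852930 / 88.066194 = 5.868914

Answer: Macaulay duration = 5.8689 years


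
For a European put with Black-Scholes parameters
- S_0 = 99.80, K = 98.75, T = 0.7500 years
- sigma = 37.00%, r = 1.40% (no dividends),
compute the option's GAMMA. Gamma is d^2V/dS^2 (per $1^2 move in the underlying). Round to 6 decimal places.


Answer: Gamma = 0.012161

Derivation:
d1 = 0.2259913718; d2 = -0.0944380276
phi(d1) = 0.3888838433; exp(-qT) = 1.0000000000; exp(-rT) = 0.9895549326
Gamma = exp(-qT) * phi(d1) / (S * sigma * sqrt(T)) = 1.0000000000 * 0.3888838433 / (99.8000 * 0.3700 * 0.8660254038) = 0.012161


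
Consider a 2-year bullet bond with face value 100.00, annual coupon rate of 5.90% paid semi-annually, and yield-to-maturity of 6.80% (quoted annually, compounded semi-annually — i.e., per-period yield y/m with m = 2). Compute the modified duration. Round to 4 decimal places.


Coupon per period c = face * coupon_rate / m = 2.950000
Periods per year m = 2; per-period yield y/m = 0.034000
Number of cashflows N = 4
Cashflows (t years, CF_t, discount factor 1/(1+y/m)^(m*t), PV):
  t = 0.5000: CF_t = 2.950000, DF = 0.967118, PV = 2.852998
  t = 1.0000: CF_t = 2.950000, DF = 0.935317, PV = 2.759186
  t = 1.5000: CF_t = 2.950000, DF = 0.904562, PV = 2.668458
  t = 2.0000: CF_t = 102.950000, DF = 0.874818, PV = 90.062541
Price P = sum_t PV_t = 98.343183
First compute Macaulay numerator sum_t t * PV_t:
  t * PV_t at t = 0.5000: 1.426499
  t * PV_t at t = 1.0000: 2.759186
  t * PV_t at t = 1.5000: 4.002687
  t * PV_t at t = 2.0000: 180.125082
Macaulay duration D = 188.313454 / 98.343183 = 1.914860
Modified duration = D / (1 + y/m) = 1.914860 / (1 + 0.034000) = 1.851896

Answer: Modified duration = 1.8519


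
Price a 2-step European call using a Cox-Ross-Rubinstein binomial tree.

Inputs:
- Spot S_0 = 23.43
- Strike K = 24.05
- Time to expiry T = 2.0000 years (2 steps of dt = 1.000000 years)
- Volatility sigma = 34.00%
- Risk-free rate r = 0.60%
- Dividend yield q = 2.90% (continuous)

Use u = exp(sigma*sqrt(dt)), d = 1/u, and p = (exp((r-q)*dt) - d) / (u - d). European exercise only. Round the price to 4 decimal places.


dt = T/N = 1.000000
u = exp(sigma*sqrt(dt)) = 1.404948; d = 1/u = 0.711770
p = (exp((r-q)*dt) - d) / (u - d) = 0.383008
Discount per step: exp(-r*dt) = 0.994018
Stock lattice S(k, i) with i counting down-moves:
  k=0: S(0,0) = 23.4300
  k=1: S(1,0) = 32.9179; S(1,1) = 16.6768
  k=2: S(2,0) = 46.2480; S(2,1) = 23.4300; S(2,2) = 11.8700
Terminal payoffs V(N, i) = max(S_T - K, 0):
  V(2,0) = 22.197955; V(2,1) = 0.000000; V(2,2) = 0.000000
Backward induction: V(k, i) = exp(-r*dt) * [p * V(k+1, i) + (1-p) * V(k+1, i+1)].
  V(1,0) = exp(-r*dt) * [p*22.197955 + (1-p)*0.000000] = 8.451126
  V(1,1) = exp(-r*dt) * [p*0.000000 + (1-p)*0.000000] = 0.000000
  V(0,0) = exp(-r*dt) * [p*8.451126 + (1-p)*0.000000] = 3.217483

Answer: Price = V(0,0) = 3.2175


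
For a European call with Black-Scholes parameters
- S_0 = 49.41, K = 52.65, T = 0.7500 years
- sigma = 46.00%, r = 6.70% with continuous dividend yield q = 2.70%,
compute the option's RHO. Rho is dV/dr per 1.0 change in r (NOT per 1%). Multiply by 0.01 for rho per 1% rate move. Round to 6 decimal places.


Answer: Rho = 14.587894

Derivation:
d1 = 0.1150598698; d2 = -0.2833118160
phi(d1) = 0.3963102480; exp(-qT) = 0.9799536543; exp(-rT) = 0.9509916469
N(d2) = 0.3884689102
Rho = K*T*exp(-rT)*N(d2) = 52.6500 * 0.7500 * 0.9509916469 * 0.3884689102 = 14.587894


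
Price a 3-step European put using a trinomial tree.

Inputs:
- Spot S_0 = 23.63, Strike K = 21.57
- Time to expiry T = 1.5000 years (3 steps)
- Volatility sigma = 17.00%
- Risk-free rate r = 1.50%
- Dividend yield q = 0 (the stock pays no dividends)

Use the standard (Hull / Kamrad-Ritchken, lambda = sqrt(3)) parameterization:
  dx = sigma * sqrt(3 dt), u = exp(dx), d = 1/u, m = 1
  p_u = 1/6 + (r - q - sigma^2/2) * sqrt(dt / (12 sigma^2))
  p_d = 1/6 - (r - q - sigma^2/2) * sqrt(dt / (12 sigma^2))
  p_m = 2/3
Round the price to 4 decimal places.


Answer: Price = V(0,0) = 0.9102

Derivation:
dt = T/N = 0.500000; dx = sigma*sqrt(3*dt) = 0.208207
u = exp(dx) = 1.231468; d = 1/u = 0.812039
p_u = 0.167327, p_m = 0.666667, p_d = 0.166006
Discount per step: exp(-r*dt) = 0.992528
Stock lattice S(k, j) with j the centered position index:
  k=0: S(0,+0) = 23.6300
  k=1: S(1,-1) = 19.1885; S(1,+0) = 23.6300; S(1,+1) = 29.0996
  k=2: S(2,-2) = 15.5818; S(2,-1) = 19.1885; S(2,+0) = 23.6300; S(2,+1) = 29.0996; S(2,+2) = 35.8352
  k=3: S(3,-3) = 12.6530; S(3,-2) = 15.5818; S(3,-1) = 19.1885; S(3,+0) = 23.6300; S(3,+1) = 29.0996; S(3,+2) = 35.8352; S(3,+3) = 44.1299
Terminal payoffs V(N, j) = max(K - S_T, 0):
  V(3,-3) = 8.916964; V(3,-2) = 5.988196; V(3,-1) = 2.381513; V(3,+0) = 0.000000; V(3,+1) = 0.000000; V(3,+2) = 0.000000; V(3,+3) = 0.000000
Backward induction: V(k, j) = exp(-r*dt) * [p_u * V(k+1, j+1) + p_m * V(k+1, j) + p_d * V(k+1, j-1)]
  V(2,-2) = exp(-r*dt) * [p_u*2.381513 + p_m*5.988196 + p_d*8.916964] = 5.827027
  V(2,-1) = exp(-r*dt) * [p_u*0.000000 + p_m*2.381513 + p_d*5.988196] = 2.562463
  V(2,+0) = exp(-r*dt) * [p_u*0.000000 + p_m*0.000000 + p_d*2.381513] = 0.392392
  V(2,+1) = exp(-r*dt) * [p_u*0.000000 + p_m*0.000000 + p_d*0.000000] = 0.000000
  V(2,+2) = exp(-r*dt) * [p_u*0.000000 + p_m*0.000000 + p_d*0.000000] = 0.000000
  V(1,-1) = exp(-r*dt) * [p_u*0.392392 + p_m*2.562463 + p_d*5.827027] = 2.720806
  V(1,+0) = exp(-r*dt) * [p_u*0.000000 + p_m*0.392392 + p_d*2.562463] = 0.681846
  V(1,+1) = exp(-r*dt) * [p_u*0.000000 + p_m*0.000000 + p_d*0.392392] = 0.064653
  V(0,+0) = exp(-r*dt) * [p_u*0.064653 + p_m*0.681846 + p_d*2.720806] = 0.910201


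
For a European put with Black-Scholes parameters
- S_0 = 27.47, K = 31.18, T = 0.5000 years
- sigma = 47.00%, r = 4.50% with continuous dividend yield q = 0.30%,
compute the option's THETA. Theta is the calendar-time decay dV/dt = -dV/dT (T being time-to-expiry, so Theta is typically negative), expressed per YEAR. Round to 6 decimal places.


Answer: Theta = -2.700147

Derivation:
d1 = -0.1518244422; d2 = -0.4841646293
phi(d1) = 0.3943707336; exp(-qT) = 0.9985011244; exp(-rT) = 0.9777512372
Theta = -S*exp(-qT)*phi(d1)*sigma/(2*sqrt(T)) + r*K*exp(-rT)*N(-d2) - q*S*exp(-qT)*N(-d1)
N(-d1) = 0.5603372982; N(-d2) = 0.6858654814; sqrt(T) = 0.7071067812
Term 1 = -27.4700 * 0.9985011244 * 0.3943707336 * 0.4700 / (2 * 0.7071067812) = -3.5949657414
Term 2 = 0.0450 * 31.1800 * 0.9777512372 * 0.6858654814 = 0.9409270302
Term 3 = -0.0030 * 27.4700 * 0.9985011244 * 0.5603372982 = -0.0461081826
Theta = -3.5949657414 + (0.9409270302) + (-0.0461081826) = -2.700147


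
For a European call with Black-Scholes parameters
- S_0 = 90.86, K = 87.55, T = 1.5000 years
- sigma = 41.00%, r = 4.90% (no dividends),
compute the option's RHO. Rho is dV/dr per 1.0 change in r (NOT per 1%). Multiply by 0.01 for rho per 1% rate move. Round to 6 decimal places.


Answer: Rho = 59.510428

Derivation:
d1 = 0.4713471494; d2 = -0.0307982478
phi(d1) = 0.3569988920; exp(-qT) = 1.0000000000; exp(-rT) = 0.9291361458
N(d2) = 0.4877152189
Rho = K*T*exp(-rT)*N(d2) = 87.5500 * 1.5000 * 0.9291361458 * 0.4877152189 = 59.510428


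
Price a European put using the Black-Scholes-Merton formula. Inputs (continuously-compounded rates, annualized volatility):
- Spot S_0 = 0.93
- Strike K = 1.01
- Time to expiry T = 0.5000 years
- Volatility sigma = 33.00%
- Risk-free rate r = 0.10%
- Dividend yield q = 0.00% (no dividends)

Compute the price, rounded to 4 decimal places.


Answer: Price = 0.1353

Derivation:
d1 = (ln(S/K) + (r - q + 0.5*sigma^2) * T) / (sigma * sqrt(T)) = -0.23482812
d2 = d1 - sigma * sqrt(T) = -0.46817336
exp(-rT) = 0.99950012; exp(-qT) = 1.00000000
P = K * exp(-rT) * N(-d2) - S_0 * exp(-qT) * N(-d1)
N(-d1) = 0.59282893; N(-d2) = 0.68016969
P = 1.0100 * 0.99950012 * 0.68016969 - 0.9300 * 1.00000000 * 0.59282893 = 0.1353


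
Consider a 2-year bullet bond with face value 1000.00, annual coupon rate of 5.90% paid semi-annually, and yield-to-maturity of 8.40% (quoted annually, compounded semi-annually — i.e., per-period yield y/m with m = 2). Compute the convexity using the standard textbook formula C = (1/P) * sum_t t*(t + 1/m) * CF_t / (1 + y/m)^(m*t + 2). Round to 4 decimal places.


Coupon per period c = face * coupon_rate / m = 29.500000
Periods per year m = 2; per-period yield y/m = 0.042000
Number of cashflows N = 4
Cashflows (t years, CF_t, discount factor 1/(1+y/m)^(m*t), PV):
  t = 0.5000: CF_t = 29.500000, DF = 0.959693, PV = 28.310940
  t = 1.0000: CF_t = 29.500000, DF = 0.921010, PV = 27.169809
  t = 1.5000: CF_t = 29.500000, DF = 0.883887, PV = 26.074672
  t = 2.0000: CF_t = 1029.500000, DF = 0.848260, PV = 873.283943
Price P = sum_t PV_t = 954.839365
Convexity numerator sum_t t*(t + 1/m) * CF_t / (1+y/m)^(m*t + 2):
  t = 0.5000: term = 13.037336
  t = 1.0000: term = 37.535517
  t = 1.5000: term = 72.045138
  t = 2.0000: term = 4021.518228
Convexity = (1/P) * sum = 4144.136218 / 954.839365 = 4.340140

Answer: Convexity = 4.3401


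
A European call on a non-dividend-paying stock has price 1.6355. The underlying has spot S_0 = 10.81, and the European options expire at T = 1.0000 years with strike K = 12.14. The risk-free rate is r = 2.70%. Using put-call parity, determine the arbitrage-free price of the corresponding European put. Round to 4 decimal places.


Put-call parity: C - P = S_0 * exp(-qT) - K * exp(-rT).
S_0 * exp(-qT) = 10.8100 * 1.00000000 = 10.81000000
K * exp(-rT) = 12.1400 * 0.97336124 = 11.81660547
P = C - S*exp(-qT) + K*exp(-rT)
P = 1.6355 - 10.81000000 + 11.81660547 = 2.6421

Answer: Put price = 2.6421


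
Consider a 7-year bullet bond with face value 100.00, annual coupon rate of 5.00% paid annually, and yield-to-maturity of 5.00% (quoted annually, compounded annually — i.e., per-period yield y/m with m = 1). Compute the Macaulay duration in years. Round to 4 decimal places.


Answer: Macaulay duration = 6.0757 years

Derivation:
Coupon per period c = face * coupon_rate / m = 5.000000
Periods per year m = 1; per-period yield y/m = 0.050000
Number of cashflows N = 7
Cashflows (t years, CF_t, discount factor 1/(1+y/m)^(m*t), PV):
  t = 1.0000: CF_t = 5.000000, DF = 0.952381, PV = 4.761905
  t = 2.0000: CF_t = 5.000000, DF = 0.907029, PV = 4.535147
  t = 3.0000: CF_t = 5.000000, DF = 0.863838, PV = 4.319188
  t = 4.0000: CF_t = 5.000000, DF = 0.822702, PV = 4.113512
  t = 5.0000: CF_t = 5.000000, DF = 0.783526, PV = 3.917631
  t = 6.0000: CF_t = 5.000000, DF = 0.746215, PV = 3.731077
  t = 7.0000: CF_t = 105.000000, DF = 0.710681, PV = 74.621540
Price P = sum_t PV_t = 100.000000
Macaulay numerator sum_t t * PV_t:
  t * PV_t at t = 1.0000: 4.761905
  t * PV_t at t = 2.0000: 9.070295
  t * PV_t at t = 3.0000: 12.957564
  t * PV_t at t = 4.0000: 16.454049
  t * PV_t at t = 5.0000: 19.588154
  t * PV_t at t = 6.0000: 22.386462
  t * PV_t at t = 7.0000: 522.350778
Macaulay duration D = (sum_t t * PV_t) / P = 607.569207 / 100.000000 = 6.075692


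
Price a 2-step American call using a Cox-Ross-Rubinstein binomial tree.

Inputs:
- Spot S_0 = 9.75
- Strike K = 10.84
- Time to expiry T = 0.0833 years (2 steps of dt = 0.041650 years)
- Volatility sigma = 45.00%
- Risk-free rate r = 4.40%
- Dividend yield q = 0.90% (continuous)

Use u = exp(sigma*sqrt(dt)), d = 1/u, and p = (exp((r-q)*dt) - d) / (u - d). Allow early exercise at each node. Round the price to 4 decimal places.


Answer: Price = V(0,0) = 0.2053

Derivation:
dt = T/N = 0.041650
u = exp(sigma*sqrt(dt)) = 1.096187; d = 1/u = 0.912253
p = (exp((r-q)*dt) - d) / (u - d) = 0.484988
Discount per step: exp(-r*dt) = 0.998169
Stock lattice S(k, i) with i counting down-moves:
  k=0: S(0,0) = 9.7500
  k=1: S(1,0) = 10.6878; S(1,1) = 8.8945
  k=2: S(2,0) = 11.7158; S(2,1) = 9.7500; S(2,2) = 8.1140
Terminal payoffs V(N, i) = max(S_T - K, 0):
  V(2,0) = 0.875846; V(2,1) = 0.000000; V(2,2) = 0.000000
Backward induction: V(k, i) = exp(-r*dt) * [p * V(k+1, i) + (1-p) * V(k+1, i+1)]; then take max(V_cont, immediate exercise) for American.
  V(1,0) = exp(-r*dt) * [p*0.875846 + (1-p)*0.000000] = 0.423997; exercise = 0.000000; V(1,0) = max -> 0.423997
  V(1,1) = exp(-r*dt) * [p*0.000000 + (1-p)*0.000000] = 0.000000; exercise = 0.000000; V(1,1) = max -> 0.000000
  V(0,0) = exp(-r*dt) * [p*0.423997 + (1-p)*0.000000] = 0.205257; exercise = 0.000000; V(0,0) = max -> 0.205257


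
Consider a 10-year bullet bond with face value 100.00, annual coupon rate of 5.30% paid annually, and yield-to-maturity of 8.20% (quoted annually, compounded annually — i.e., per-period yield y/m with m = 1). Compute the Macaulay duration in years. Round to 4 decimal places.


Coupon per period c = face * coupon_rate / m = 5.300000
Periods per year m = 1; per-period yield y/m = 0.082000
Number of cashflows N = 10
Cashflows (t years, CF_t, discount factor 1/(1+y/m)^(m*t), PV):
  t = 1.0000: CF_t = 5.300000, DF = 0.924214, PV = 4.898336
  t = 2.0000: CF_t = 5.300000, DF = 0.854172, PV = 4.527113
  t = 3.0000: CF_t = 5.300000, DF = 0.789438, PV = 4.184023
  t = 4.0000: CF_t = 5.300000, DF = 0.729610, PV = 3.866935
  t = 5.0000: CF_t = 5.300000, DF = 0.674316, PV = 3.573877
  t = 6.0000: CF_t = 5.300000, DF = 0.623213, PV = 3.303028
  t = 7.0000: CF_t = 5.300000, DF = 0.575982, PV = 3.052706
  t = 8.0000: CF_t = 5.300000, DF = 0.532331, PV = 2.821355
  t = 9.0000: CF_t = 5.300000, DF = 0.491988, PV = 2.607537
  t = 10.0000: CF_t = 105.300000, DF = 0.454703, PV = 47.880179
Price P = sum_t PV_t = 80.715090
Macaulay numerator sum_t t * PV_t:
  t * PV_t at t = 1.0000: 4.898336
  t * PV_t at t = 2.0000: 9.054226
  t * PV_t at t = 3.0000: 12.552070
  t * PV_t at t = 4.0000: 15.467738
  t * PV_t at t = 5.0000: 17.869384
  t * PV_t at t = 6.0000: 19.818170
  t * PV_t at t = 7.0000: 21.368945
  t * PV_t at t = 8.0000: 22.570843
  t * PV_t at t = 9.0000: 23.467835
  t * PV_t at t = 10.0000: 478.801788
Macaulay duration D = (sum_t t * PV_t) / P = 625.869335 / 80.715090 = 7.754056

Answer: Macaulay duration = 7.7541 years
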